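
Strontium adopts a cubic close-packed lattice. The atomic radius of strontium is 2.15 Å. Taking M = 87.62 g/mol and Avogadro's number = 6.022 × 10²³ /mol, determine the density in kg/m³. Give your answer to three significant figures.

In an FCC lattice, atoms touch along the face diagonal, so √2·a = 4r, giving a = 6.081 Å = 6.081 × 10^-8 cm.
With Z = 4, ρ = Z·M/(N_A·a³) = 4 × 87.62 / (6.022 × 10²³ × 2.249 × 10^-22) = 2.588 g/cm³ = 2590 kg/m³.

2590 kg/m³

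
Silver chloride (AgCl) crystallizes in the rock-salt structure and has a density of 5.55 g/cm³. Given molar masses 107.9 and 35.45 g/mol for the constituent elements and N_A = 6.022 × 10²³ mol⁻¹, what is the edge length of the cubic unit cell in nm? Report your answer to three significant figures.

M(AgCl) = 143.35 g/mol; Z = 4 formula units per cell.
a³ = Z·M/(N_A·ρ) = 4 × 143.35 / (6.022 × 10²³ × 5.55) = 1.716 × 10^-22 cm³, so a = 5.557 × 10^-8 cm = 0.556 nm.

0.556 nm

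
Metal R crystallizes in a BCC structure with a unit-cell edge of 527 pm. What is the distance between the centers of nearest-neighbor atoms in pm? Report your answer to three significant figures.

In a BCC structure, atoms touch along the body diagonal, so √3·a = 4r; the nearest-neighbor distance equals 2r = 0.8660·a.
d = 0.8660 × 527 = 456 pm.

456 pm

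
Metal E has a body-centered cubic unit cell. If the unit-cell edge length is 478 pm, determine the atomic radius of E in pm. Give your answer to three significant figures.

In a BCC lattice, atoms touch along the body diagonal, so √3·a = 4r.
r = √3·a/4 = 1.7321 × 478 / 4 = 207 pm.

207 pm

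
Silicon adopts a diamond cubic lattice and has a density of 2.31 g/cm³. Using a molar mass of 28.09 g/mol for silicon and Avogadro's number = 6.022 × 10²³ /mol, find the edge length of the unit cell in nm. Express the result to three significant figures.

With Z = 8 atoms per diamond cubic cell, a³ = Z·M/(N_A·ρ) = 8 × 28.09 / (6.022 × 10²³ × 2.310 g/cm³) = 1.615 × 10^-22 cm³.
a = (1.615 × 10^-22)^(1/3) = 5.446 × 10^-8 cm = 0.545 nm.

0.545 nm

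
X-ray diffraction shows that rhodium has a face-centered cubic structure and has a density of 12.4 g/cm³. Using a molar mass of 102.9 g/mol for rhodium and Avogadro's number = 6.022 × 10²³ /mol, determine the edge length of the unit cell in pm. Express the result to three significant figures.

381 pm

With Z = 4 atoms per FCC cell, a³ = Z·M/(N_A·ρ) = 4 × 102.9 / (6.022 × 10²³ × 12.40 g/cm³) = 5.512 × 10^-23 cm³.
a = (5.512 × 10^-23)^(1/3) = 3.806 × 10^-8 cm = 381 pm.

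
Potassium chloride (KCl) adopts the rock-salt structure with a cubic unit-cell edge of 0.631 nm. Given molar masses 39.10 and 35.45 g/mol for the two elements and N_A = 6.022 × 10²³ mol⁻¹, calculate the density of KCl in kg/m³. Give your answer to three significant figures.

1970 kg/m³

The rock-salt structure contains Z = 4 formula units per cell; M(KCl) = 39.10 + 35.45 = 74.55 g/mol.
a³ = (6.310 × 10^-8 cm)³ = 2.512 × 10^-22 cm³.
ρ = 4 × 74.55 / (6.022 × 10²³ × 2.512 × 10^-22) = 1.971 g/cm³ = 1970 kg/m³.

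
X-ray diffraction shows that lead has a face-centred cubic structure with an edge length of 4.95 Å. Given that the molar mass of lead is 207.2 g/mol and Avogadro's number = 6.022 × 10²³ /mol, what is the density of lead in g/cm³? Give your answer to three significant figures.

11.3 g/cm³

An FCC unit cell contains Z = 4 atoms.
Cell volume: a³ = (4.95 Å)³ = (4.950 × 10^-8 cm)³ = 1.213 × 10^-22 cm³.
ρ = Z·M/(N_A·a³) = 4 × 207.2 / (6.022 × 10²³ × 1.213 × 10^-22) = 11.35 g/cm³.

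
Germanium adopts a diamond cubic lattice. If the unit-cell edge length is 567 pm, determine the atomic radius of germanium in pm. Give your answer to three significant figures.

123 pm

In a diamond cubic lattice, nearest neighbors lie along the body diagonal with √3·a = 8r.
r = √3·a/8 = 1.7321 × 567 / 8 = 123 pm.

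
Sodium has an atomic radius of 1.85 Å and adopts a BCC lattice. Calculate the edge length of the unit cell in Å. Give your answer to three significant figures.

In a BCC lattice, atoms touch along the body diagonal, so √3·a = 4r.
a = 4r/√3 = 4 × 1.85 / 1.7321 = 4.27 Å.

4.27 Å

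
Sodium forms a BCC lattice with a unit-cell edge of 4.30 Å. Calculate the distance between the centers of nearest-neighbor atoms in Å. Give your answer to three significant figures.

3.72 Å

In a BCC structure, atoms touch along the body diagonal, so √3·a = 4r; the nearest-neighbor distance equals 2r = 0.8660·a.
d = 0.8660 × 4.30 = 3.72 Å.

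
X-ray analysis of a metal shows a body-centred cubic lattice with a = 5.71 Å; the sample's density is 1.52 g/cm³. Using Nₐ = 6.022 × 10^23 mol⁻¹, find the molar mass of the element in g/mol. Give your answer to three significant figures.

A BCC cell has Z = 2 atoms; a = 5.710 × 10^-8 cm.
M = ρ·N_A·a³/Z = 1.52 × 6.022 × 10²³ × 1.862 × 10^-22 / 2 = 85.2 g/mol.

85.2 g/mol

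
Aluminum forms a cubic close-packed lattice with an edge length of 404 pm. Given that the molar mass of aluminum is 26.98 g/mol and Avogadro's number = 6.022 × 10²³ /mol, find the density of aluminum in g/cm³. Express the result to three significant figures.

2.72 g/cm³

An FCC unit cell contains Z = 4 atoms.
Cell volume: a³ = (404 pm)³ = (4.040 × 10^-8 cm)³ = 6.594 × 10^-23 cm³.
ρ = Z·M/(N_A·a³) = 4 × 26.98 / (6.022 × 10²³ × 6.594 × 10^-23) = 2.718 g/cm³.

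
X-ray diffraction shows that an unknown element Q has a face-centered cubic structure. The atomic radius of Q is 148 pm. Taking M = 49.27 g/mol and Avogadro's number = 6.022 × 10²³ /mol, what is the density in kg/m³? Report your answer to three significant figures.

4460 kg/m³

In an FCC lattice, atoms touch along the face diagonal, so √2·a = 4r, giving a = 418.6 pm = 4.186 × 10^-8 cm.
With Z = 4, ρ = Z·M/(N_A·a³) = 4 × 49.27 / (6.022 × 10²³ × 7.335 × 10^-23) = 4.462 g/cm³ = 4460 kg/m³.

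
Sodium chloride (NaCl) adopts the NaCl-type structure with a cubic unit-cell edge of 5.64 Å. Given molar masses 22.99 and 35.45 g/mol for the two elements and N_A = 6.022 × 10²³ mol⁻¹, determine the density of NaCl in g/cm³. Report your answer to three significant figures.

2.16 g/cm³

The NaCl-type structure contains Z = 4 formula units per cell; M(NaCl) = 22.99 + 35.45 = 58.44 g/mol.
a³ = (5.640 × 10^-8 cm)³ = 1.794 × 10^-22 cm³.
ρ = 4 × 58.44 / (6.022 × 10²³ × 1.794 × 10^-22) = 2.164 g/cm³.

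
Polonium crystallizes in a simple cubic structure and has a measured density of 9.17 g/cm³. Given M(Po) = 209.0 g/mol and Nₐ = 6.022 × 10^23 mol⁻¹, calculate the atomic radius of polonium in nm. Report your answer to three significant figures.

For a simple cubic cell (Z = 1), a³ = Z·M/(N_A·ρ) = 1 × 209.0 / (6.022 × 10²³ × 9.170) = 3.785 × 10^-23 cm³, so a = 3.357 × 10^-8 cm = 0.3357 nm.
Atoms touch along the cell edge, so a = 2r, so r = 0.5000 × a = 0.168 nm.

0.168 nm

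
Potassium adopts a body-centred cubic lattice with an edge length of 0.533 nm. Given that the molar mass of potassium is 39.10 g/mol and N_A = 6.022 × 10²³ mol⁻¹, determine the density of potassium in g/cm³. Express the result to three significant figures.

A BCC unit cell contains Z = 2 atoms.
Cell volume: a³ = (0.533 nm)³ = (5.330 × 10^-8 cm)³ = 1.514 × 10^-22 cm³.
ρ = Z·M/(N_A·a³) = 2 × 39.10 / (6.022 × 10²³ × 1.514 × 10^-22) = 0.8576 g/cm³.

0.858 g/cm³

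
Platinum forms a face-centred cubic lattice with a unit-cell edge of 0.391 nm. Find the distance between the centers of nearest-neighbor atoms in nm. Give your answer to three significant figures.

In an FCC structure, atoms touch along the face diagonal, so √2·a = 4r; the nearest-neighbor distance equals 2r = 0.7071·a.
d = 0.7071 × 0.391 = 0.276 nm.

0.276 nm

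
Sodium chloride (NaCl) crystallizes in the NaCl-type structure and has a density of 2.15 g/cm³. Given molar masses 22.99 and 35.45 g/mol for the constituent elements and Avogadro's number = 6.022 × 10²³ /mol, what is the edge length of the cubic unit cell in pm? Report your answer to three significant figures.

M(NaCl) = 58.44 g/mol; Z = 4 formula units per cell.
a³ = Z·M/(N_A·ρ) = 4 × 58.44 / (6.022 × 10²³ × 2.15) = 1.805 × 10^-22 cm³, so a = 5.652 × 10^-8 cm = 565 pm.

565 pm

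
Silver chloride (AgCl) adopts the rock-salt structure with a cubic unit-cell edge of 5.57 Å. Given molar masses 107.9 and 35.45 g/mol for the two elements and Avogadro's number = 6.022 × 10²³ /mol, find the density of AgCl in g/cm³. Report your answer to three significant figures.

The rock-salt structure contains Z = 4 formula units per cell; M(AgCl) = 107.9 + 35.45 = 143.35 g/mol.
a³ = (5.570 × 10^-8 cm)³ = 1.728 × 10^-22 cm³.
ρ = 4 × 143.35 / (6.022 × 10²³ × 1.728 × 10^-22) = 5.510 g/cm³.

5.51 g/cm³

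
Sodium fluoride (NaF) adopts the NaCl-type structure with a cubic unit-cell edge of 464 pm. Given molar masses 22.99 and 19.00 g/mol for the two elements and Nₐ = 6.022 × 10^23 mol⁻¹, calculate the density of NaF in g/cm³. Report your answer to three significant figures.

The NaCl-type structure contains Z = 4 formula units per cell; M(NaF) = 22.99 + 19.00 = 41.99 g/mol.
a³ = (4.640 × 10^-8 cm)³ = 9.990 × 10^-23 cm³.
ρ = 4 × 41.99 / (6.022 × 10²³ × 9.990 × 10^-23) = 2.792 g/cm³.

2.79 g/cm³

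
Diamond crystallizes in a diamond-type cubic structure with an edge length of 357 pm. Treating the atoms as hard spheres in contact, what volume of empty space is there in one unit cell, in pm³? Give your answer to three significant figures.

3.00 × 10^7 pm³

In a diamond cubic lattice nearest neighbors lie along the body diagonal with √3·a = 8r, so r = 0.2165a = 77.29 pm.
V_cell = a³ = 4.550 × 10^7 pm³; V_atoms = 8 × (4/3)πr³ = 1.547 × 10^7 pm³.
Empty space = 4.550 × 10^7 − 1.547 × 10^7 = 3.00 × 10^7 pm³.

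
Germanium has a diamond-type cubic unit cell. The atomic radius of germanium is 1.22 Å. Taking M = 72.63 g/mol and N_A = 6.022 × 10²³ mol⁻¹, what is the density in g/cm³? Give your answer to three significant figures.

In a diamond cubic lattice, nearest neighbors lie along the body diagonal with √3·a = 8r, giving a = 5.635 Å = 5.635 × 10^-8 cm.
With Z = 8, ρ = Z·M/(N_A·a³) = 8 × 72.63 / (6.022 × 10²³ × 1.789 × 10^-22) = 5.393 g/cm³.

5.39 g/cm³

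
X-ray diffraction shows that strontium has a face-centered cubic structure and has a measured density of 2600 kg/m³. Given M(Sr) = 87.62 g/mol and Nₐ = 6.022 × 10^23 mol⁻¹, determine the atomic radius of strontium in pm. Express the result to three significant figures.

For an FCC cell (Z = 4), a³ = Z·M/(N_A·ρ) = 4 × 87.62 / (6.022 × 10²³ × 2.600) = 2.238 × 10^-22 cm³, so a = 6.072 × 10^-8 cm = 607.2 pm.
Atoms touch along the face diagonal, so √2·a = 4r, so r = 0.3536 × a = 215 pm.

215 pm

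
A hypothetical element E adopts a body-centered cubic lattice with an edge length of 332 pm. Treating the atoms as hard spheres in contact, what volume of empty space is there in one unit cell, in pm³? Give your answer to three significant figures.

1.17 × 10^7 pm³

In a BCC lattice atoms touch along the body diagonal, so √3·a = 4r, so r = 0.4330a = 143.8 pm.
V_cell = a³ = 3.659 × 10^7 pm³; V_atoms = 2 × (4/3)πr³ = 2.489 × 10^7 pm³.
Empty space = 3.659 × 10^7 − 2.489 × 10^7 = 1.17 × 10^7 pm³.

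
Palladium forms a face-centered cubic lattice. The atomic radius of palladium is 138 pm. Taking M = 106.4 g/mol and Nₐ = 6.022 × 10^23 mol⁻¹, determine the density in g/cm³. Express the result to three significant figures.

In an FCC lattice, atoms touch along the face diagonal, so √2·a = 4r, giving a = 390.3 pm = 3.903 × 10^-8 cm.
With Z = 4, ρ = Z·M/(N_A·a³) = 4 × 106.4 / (6.022 × 10²³ × 5.947 × 10^-23) = 11.88 g/cm³.

11.9 g/cm³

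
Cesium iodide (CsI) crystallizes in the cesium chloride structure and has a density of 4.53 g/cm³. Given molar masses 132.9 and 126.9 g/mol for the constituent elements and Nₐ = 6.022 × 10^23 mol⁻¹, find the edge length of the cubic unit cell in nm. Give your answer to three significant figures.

0.457 nm

M(CsI) = 259.8 g/mol; Z = 1 formula unit per cell.
a³ = Z·M/(N_A·ρ) = 1 × 259.8 / (6.022 × 10²³ × 4.53) = 9.524 × 10^-23 cm³, so a = 4.567 × 10^-8 cm = 0.457 nm.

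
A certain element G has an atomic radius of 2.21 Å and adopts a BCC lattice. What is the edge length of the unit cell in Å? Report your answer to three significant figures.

5.10 Å

In a BCC lattice, atoms touch along the body diagonal, so √3·a = 4r.
a = 4r/√3 = 4 × 2.21 / 1.7321 = 5.10 Å.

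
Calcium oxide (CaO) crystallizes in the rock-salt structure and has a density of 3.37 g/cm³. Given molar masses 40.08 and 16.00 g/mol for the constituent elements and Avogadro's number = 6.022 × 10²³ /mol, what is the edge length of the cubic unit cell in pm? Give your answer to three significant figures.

480 pm

M(CaO) = 56.08 g/mol; Z = 4 formula units per cell.
a³ = Z·M/(N_A·ρ) = 4 × 56.08 / (6.022 × 10²³ × 3.37) = 1.105 × 10^-22 cm³, so a = 4.799 × 10^-8 cm = 480 pm.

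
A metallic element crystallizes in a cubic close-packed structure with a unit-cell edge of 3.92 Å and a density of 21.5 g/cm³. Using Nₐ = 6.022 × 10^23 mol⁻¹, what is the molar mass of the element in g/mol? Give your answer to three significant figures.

An FCC cell has Z = 4 atoms; a = 3.920 × 10^-8 cm.
M = ρ·N_A·a³/Z = 21.5 × 6.022 × 10²³ × 6.024 × 10^-23 / 4 = 195 g/mol.

195 g/mol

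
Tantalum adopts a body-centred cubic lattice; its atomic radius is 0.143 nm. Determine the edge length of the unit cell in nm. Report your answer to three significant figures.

In a BCC lattice, atoms touch along the body diagonal, so √3·a = 4r.
a = 4r/√3 = 4 × 0.143 / 1.7321 = 0.330 nm.

0.330 nm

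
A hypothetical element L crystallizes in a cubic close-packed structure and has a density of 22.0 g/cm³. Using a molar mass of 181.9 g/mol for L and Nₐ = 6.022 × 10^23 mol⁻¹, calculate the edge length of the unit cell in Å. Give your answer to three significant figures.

With Z = 4 atoms per FCC cell, a³ = Z·M/(N_A·ρ) = 4 × 181.9 / (6.022 × 10²³ × 22.00 g/cm³) = 5.492 × 10^-23 cm³.
a = (5.492 × 10^-23)^(1/3) = 3.801 × 10^-8 cm = 3.80 Å.

3.80 Å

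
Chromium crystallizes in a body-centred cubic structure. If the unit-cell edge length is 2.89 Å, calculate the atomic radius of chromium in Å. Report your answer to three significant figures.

In a BCC lattice, atoms touch along the body diagonal, so √3·a = 4r.
r = √3·a/4 = 1.7321 × 2.89 / 4 = 1.25 Å.

1.25 Å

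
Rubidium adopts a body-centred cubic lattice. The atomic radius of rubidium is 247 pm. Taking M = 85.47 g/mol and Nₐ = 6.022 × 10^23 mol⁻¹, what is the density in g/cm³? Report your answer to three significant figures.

In a BCC lattice, atoms touch along the body diagonal, so √3·a = 4r, giving a = 570.4 pm = 5.704 × 10^-8 cm.
With Z = 2, ρ = Z·M/(N_A·a³) = 2 × 85.47 / (6.022 × 10²³ × 1.856 × 10^-22) = 1.529 g/cm³.

1.53 g/cm³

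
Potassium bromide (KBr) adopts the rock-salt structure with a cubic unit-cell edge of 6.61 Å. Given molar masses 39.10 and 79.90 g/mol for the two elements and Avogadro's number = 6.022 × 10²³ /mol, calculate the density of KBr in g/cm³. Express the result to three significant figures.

2.74 g/cm³

The rock-salt structure contains Z = 4 formula units per cell; M(KBr) = 39.10 + 79.90 = 119.0 g/mol.
a³ = (6.610 × 10^-8 cm)³ = 2.888 × 10^-22 cm³.
ρ = 4 × 119.0 / (6.022 × 10²³ × 2.888 × 10^-22) = 2.737 g/cm³.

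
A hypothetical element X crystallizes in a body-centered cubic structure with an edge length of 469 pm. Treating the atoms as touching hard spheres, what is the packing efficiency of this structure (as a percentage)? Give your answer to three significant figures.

68.0%

In a BCC lattice atoms touch along the body diagonal, so √3·a = 4r, so r = 0.4330a = 203.1 pm.
Packing fraction = Z·(4/3)πr³ / a³ = 2 × (4/3)π × (203.1)³ / (469)³ = 0.6802 = 68.0%.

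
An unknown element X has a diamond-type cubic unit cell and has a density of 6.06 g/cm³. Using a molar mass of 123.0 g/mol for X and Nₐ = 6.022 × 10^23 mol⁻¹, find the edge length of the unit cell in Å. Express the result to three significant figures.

With Z = 8 atoms per diamond cubic cell, a³ = Z·M/(N_A·ρ) = 8 × 123.0 / (6.022 × 10²³ × 6.060 g/cm³) = 2.696 × 10^-22 cm³.
a = (2.696 × 10^-22)^(1/3) = 6.460 × 10^-8 cm = 6.46 Å.

6.46 Å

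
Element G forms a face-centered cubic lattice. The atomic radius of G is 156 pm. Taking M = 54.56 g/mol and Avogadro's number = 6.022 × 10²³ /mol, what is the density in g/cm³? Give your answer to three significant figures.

In an FCC lattice, atoms touch along the face diagonal, so √2·a = 4r, giving a = 441.2 pm = 4.412 × 10^-8 cm.
With Z = 4, ρ = Z·M/(N_A·a³) = 4 × 54.56 / (6.022 × 10²³ × 8.590 × 10^-23) = 4.219 g/cm³.

4.22 g/cm³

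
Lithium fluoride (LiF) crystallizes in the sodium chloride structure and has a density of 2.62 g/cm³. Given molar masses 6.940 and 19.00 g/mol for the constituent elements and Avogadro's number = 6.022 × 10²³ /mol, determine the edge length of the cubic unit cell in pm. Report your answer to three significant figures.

404 pm

M(LiF) = 25.94 g/mol; Z = 4 formula units per cell.
a³ = Z·M/(N_A·ρ) = 4 × 25.94 / (6.022 × 10²³ × 2.62) = 6.576 × 10^-23 cm³, so a = 4.036 × 10^-8 cm = 404 pm.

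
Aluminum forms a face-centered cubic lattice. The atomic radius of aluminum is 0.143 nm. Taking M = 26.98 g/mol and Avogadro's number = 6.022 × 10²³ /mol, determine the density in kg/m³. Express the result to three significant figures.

In an FCC lattice, atoms touch along the face diagonal, so √2·a = 4r, giving a = 0.4045 nm = 4.045 × 10^-8 cm.
With Z = 4, ρ = Z·M/(N_A·a³) = 4 × 26.98 / (6.022 × 10²³ × 6.617 × 10^-23) = 2.708 g/cm³ = 2710 kg/m³.

2710 kg/m³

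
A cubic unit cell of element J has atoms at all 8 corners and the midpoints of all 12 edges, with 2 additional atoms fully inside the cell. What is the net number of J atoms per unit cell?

Corner atoms are shared by 8 cells (1/8 each), edge atoms by 4 (1/4 each), interior atoms are unshared.
Net atoms = 8 × 1/8 + 12 × 1/4 + 2 = 1 + 3 + 2 = 6.

6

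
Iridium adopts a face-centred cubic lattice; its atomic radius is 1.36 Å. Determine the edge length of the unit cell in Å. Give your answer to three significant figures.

In an FCC lattice, atoms touch along the face diagonal, so √2·a = 4r.
a = 4r/√2 = 4 × 1.36 / 1.4142 = 3.85 Å.

3.85 Å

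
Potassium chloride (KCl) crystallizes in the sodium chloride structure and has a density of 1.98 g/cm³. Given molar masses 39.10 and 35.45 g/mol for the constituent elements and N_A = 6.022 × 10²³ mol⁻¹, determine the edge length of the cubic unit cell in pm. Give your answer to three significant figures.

630 pm

M(KCl) = 74.55 g/mol; Z = 4 formula units per cell.
a³ = Z·M/(N_A·ρ) = 4 × 74.55 / (6.022 × 10²³ × 1.98) = 2.501 × 10^-22 cm³, so a = 6.300 × 10^-8 cm = 630 pm.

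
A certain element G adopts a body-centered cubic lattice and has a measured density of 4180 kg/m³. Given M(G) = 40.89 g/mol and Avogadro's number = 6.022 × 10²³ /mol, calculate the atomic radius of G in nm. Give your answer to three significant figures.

For a BCC cell (Z = 2), a³ = Z·M/(N_A·ρ) = 2 × 40.89 / (6.022 × 10²³ × 4.180) = 3.249 × 10^-23 cm³, so a = 3.191 × 10^-8 cm = 0.3191 nm.
Atoms touch along the body diagonal, so √3·a = 4r, so r = 0.4330 × a = 0.138 nm.

0.138 nm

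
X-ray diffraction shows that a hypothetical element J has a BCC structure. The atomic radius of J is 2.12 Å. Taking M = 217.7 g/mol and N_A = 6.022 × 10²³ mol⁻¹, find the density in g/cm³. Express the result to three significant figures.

6.16 g/cm³

In a BCC lattice, atoms touch along the body diagonal, so √3·a = 4r, giving a = 4.896 Å = 4.896 × 10^-8 cm.
With Z = 2, ρ = Z·M/(N_A·a³) = 2 × 217.7 / (6.022 × 10²³ × 1.174 × 10^-22) = 6.161 g/cm³.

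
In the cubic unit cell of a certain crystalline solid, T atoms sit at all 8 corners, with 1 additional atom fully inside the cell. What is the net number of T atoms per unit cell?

2

Corner atoms are shared by 8 cells (1/8 each), interior atoms are unshared.
Net atoms = 8 × 1/8 + 1 = 1 + 1 = 2.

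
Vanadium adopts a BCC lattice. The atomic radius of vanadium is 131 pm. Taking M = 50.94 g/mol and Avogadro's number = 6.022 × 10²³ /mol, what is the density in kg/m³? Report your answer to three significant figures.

6110 kg/m³

In a BCC lattice, atoms touch along the body diagonal, so √3·a = 4r, giving a = 302.5 pm = 3.025 × 10^-8 cm.
With Z = 2, ρ = Z·M/(N_A·a³) = 2 × 50.94 / (6.022 × 10²³ × 2.769 × 10^-23) = 6.110 g/cm³ = 6110 kg/m³.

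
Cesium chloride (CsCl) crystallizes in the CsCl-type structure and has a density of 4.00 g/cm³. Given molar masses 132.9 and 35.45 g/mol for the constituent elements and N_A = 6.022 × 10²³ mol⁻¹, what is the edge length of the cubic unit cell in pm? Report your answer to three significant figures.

412 pm

M(CsCl) = 168.35 g/mol; Z = 1 formula unit per cell.
a³ = Z·M/(N_A·ρ) = 1 × 168.35 / (6.022 × 10²³ × 4.00) = 6.989 × 10^-23 cm³, so a = 4.119 × 10^-8 cm = 412 pm.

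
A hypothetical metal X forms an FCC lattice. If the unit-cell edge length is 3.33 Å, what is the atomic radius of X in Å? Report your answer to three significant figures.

1.18 Å

In an FCC lattice, atoms touch along the face diagonal, so √2·a = 4r.
r = √2·a/4 = 1.4142 × 3.33 / 4 = 1.18 Å.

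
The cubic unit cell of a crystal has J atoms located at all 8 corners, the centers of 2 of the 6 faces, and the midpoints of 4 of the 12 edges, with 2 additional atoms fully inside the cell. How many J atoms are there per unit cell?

5

Corner atoms are shared by 8 cells (1/8 each), face atoms by 2 (1/2 each), edge atoms by 4 (1/4 each), interior atoms are unshared.
Net atoms = 8 × 1/8 + 2 × 1/2 + 4 × 1/4 + 2 = 1 + 1 + 1 + 2 = 5.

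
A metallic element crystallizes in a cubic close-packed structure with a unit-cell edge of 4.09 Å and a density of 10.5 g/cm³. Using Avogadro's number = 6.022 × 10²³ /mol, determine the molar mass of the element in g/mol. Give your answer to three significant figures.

An FCC cell has Z = 4 atoms; a = 4.090 × 10^-8 cm.
M = ρ·N_A·a³/Z = 10.5 × 6.022 × 10²³ × 6.842 × 10^-23 / 4 = 108 g/mol.

108 g/mol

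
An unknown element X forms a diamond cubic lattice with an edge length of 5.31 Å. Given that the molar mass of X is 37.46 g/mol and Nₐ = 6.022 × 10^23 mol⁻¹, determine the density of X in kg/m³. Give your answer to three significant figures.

3320 kg/m³

A diamond cubic unit cell contains Z = 8 atoms.
Cell volume: a³ = (5.31 Å)³ = (5.310 × 10^-8 cm)³ = 1.497 × 10^-22 cm³.
ρ = Z·M/(N_A·a³) = 8 × 37.46 / (6.022 × 10²³ × 1.497 × 10^-22) = 3.324 g/cm³ = 3320 kg/m³.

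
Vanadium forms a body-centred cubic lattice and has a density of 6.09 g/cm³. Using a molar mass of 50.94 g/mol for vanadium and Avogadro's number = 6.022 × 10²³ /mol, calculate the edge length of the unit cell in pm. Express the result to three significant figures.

With Z = 2 atoms per BCC cell, a³ = Z·M/(N_A·ρ) = 2 × 50.94 / (6.022 × 10²³ × 6.090 g/cm³) = 2.778 × 10^-23 cm³.
a = (2.778 × 10^-23)^(1/3) = 3.029 × 10^-8 cm = 303 pm.

303 pm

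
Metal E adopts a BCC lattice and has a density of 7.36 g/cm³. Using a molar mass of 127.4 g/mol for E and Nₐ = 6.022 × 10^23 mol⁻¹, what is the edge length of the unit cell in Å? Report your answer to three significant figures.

With Z = 2 atoms per BCC cell, a³ = Z·M/(N_A·ρ) = 2 × 127.4 / (6.022 × 10²³ × 7.360 g/cm³) = 5.749 × 10^-23 cm³.
a = (5.749 × 10^-23)^(1/3) = 3.859 × 10^-8 cm = 3.86 Å.

3.86 Å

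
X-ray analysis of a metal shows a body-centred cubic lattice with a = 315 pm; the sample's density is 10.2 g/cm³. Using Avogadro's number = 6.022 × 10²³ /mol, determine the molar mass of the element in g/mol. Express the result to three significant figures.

A BCC cell has Z = 2 atoms; a = 3.150 × 10^-8 cm.
M = ρ·N_A·a³/Z = 10.2 × 6.022 × 10²³ × 3.126 × 10^-23 / 2 = 96.0 g/mol.

96.0 g/mol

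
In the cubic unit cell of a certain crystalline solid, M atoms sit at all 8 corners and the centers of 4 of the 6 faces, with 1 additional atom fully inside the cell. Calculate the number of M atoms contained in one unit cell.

Corner atoms are shared by 8 cells (1/8 each), face atoms by 2 (1/2 each), interior atoms are unshared.
Net atoms = 8 × 1/8 + 4 × 1/2 + 1 = 1 + 2 + 1 = 4.

4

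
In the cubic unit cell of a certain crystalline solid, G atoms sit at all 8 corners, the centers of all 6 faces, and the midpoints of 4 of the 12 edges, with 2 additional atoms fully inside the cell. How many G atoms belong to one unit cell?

7

Corner atoms are shared by 8 cells (1/8 each), face atoms by 2 (1/2 each), edge atoms by 4 (1/4 each), interior atoms are unshared.
Net atoms = 8 × 1/8 + 6 × 1/2 + 4 × 1/4 + 2 = 1 + 3 + 1 + 2 = 7.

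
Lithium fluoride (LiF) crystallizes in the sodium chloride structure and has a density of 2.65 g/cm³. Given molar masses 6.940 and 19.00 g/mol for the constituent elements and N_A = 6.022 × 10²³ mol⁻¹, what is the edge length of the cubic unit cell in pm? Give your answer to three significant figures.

M(LiF) = 25.94 g/mol; Z = 4 formula units per cell.
a³ = Z·M/(N_A·ρ) = 4 × 25.94 / (6.022 × 10²³ × 2.65) = 6.502 × 10^-23 cm³, so a = 4.021 × 10^-8 cm = 402 pm.

402 pm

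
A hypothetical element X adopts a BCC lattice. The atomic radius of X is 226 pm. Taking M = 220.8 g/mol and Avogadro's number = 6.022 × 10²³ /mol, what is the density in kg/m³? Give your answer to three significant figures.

5160 kg/m³

In a BCC lattice, atoms touch along the body diagonal, so √3·a = 4r, giving a = 521.9 pm = 5.219 × 10^-8 cm.
With Z = 2, ρ = Z·M/(N_A·a³) = 2 × 220.8 / (6.022 × 10²³ × 1.422 × 10^-22) = 5.158 g/cm³ = 5160 kg/m³.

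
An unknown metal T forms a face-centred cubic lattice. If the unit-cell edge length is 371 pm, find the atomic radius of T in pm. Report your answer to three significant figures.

131 pm

In an FCC lattice, atoms touch along the face diagonal, so √2·a = 4r.
r = √2·a/4 = 1.4142 × 371 / 4 = 131 pm.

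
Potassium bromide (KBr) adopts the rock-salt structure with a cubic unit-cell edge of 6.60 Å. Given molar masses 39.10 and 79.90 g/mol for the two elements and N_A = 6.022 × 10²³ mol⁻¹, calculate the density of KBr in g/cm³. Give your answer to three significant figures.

2.75 g/cm³

The rock-salt structure contains Z = 4 formula units per cell; M(KBr) = 39.10 + 79.90 = 119.0 g/mol.
a³ = (6.600 × 10^-8 cm)³ = 2.875 × 10^-22 cm³.
ρ = 4 × 119.0 / (6.022 × 10²³ × 2.875 × 10^-22) = 2.749 g/cm³.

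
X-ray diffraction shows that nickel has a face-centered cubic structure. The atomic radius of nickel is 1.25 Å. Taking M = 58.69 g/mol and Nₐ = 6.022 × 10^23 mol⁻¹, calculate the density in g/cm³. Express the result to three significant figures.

8.82 g/cm³

In an FCC lattice, atoms touch along the face diagonal, so √2·a = 4r, giving a = 3.536 Å = 3.536 × 10^-8 cm.
With Z = 4, ρ = Z·M/(N_A·a³) = 4 × 58.69 / (6.022 × 10²³ × 4.419 × 10^-23) = 8.821 g/cm³.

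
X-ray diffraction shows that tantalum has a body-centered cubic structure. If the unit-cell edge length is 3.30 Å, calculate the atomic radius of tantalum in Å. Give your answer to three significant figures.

1.43 Å

In a BCC lattice, atoms touch along the body diagonal, so √3·a = 4r.
r = √3·a/4 = 1.7321 × 3.30 / 4 = 1.43 Å.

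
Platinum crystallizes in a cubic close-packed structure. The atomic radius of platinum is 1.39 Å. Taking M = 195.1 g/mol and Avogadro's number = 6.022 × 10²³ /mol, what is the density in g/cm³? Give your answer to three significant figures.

21.3 g/cm³

In an FCC lattice, atoms touch along the face diagonal, so √2·a = 4r, giving a = 3.932 Å = 3.932 × 10^-8 cm.
With Z = 4, ρ = Z·M/(N_A·a³) = 4 × 195.1 / (6.022 × 10²³ × 6.077 × 10^-23) = 21.33 g/cm³.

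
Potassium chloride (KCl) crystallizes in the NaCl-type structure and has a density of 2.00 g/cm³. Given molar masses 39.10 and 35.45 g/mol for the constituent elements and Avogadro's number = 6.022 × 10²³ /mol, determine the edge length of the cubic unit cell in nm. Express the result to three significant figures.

0.628 nm

M(KCl) = 74.55 g/mol; Z = 4 formula units per cell.
a³ = Z·M/(N_A·ρ) = 4 × 74.55 / (6.022 × 10²³ × 2.00) = 2.476 × 10^-22 cm³, so a = 6.279 × 10^-8 cm = 0.628 nm.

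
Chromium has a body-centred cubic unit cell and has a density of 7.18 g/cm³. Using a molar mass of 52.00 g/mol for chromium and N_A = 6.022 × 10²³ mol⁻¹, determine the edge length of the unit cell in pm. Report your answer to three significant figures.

289 pm

With Z = 2 atoms per BCC cell, a³ = Z·M/(N_A·ρ) = 2 × 52.00 / (6.022 × 10²³ × 7.180 g/cm³) = 2.405 × 10^-23 cm³.
a = (2.405 × 10^-23)^(1/3) = 2.887 × 10^-8 cm = 289 pm.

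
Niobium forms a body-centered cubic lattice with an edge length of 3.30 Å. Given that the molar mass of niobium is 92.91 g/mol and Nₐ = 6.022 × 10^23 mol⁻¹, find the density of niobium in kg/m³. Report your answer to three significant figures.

A BCC unit cell contains Z = 2 atoms.
Cell volume: a³ = (3.30 Å)³ = (3.300 × 10^-8 cm)³ = 3.594 × 10^-23 cm³.
ρ = Z·M/(N_A·a³) = 2 × 92.91 / (6.022 × 10²³ × 3.594 × 10^-23) = 8.586 g/cm³ = 8590 kg/m³.

8590 kg/m³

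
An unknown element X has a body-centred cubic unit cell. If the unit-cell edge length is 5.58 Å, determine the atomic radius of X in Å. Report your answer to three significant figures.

In a BCC lattice, atoms touch along the body diagonal, so √3·a = 4r.
r = √3·a/4 = 1.7321 × 5.58 / 4 = 2.42 Å.

2.42 Å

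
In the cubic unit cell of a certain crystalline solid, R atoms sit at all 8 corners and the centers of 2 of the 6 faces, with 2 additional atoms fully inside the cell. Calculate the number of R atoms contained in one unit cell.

4

Corner atoms are shared by 8 cells (1/8 each), face atoms by 2 (1/2 each), interior atoms are unshared.
Net atoms = 8 × 1/8 + 2 × 1/2 + 2 = 1 + 1 + 2 = 4.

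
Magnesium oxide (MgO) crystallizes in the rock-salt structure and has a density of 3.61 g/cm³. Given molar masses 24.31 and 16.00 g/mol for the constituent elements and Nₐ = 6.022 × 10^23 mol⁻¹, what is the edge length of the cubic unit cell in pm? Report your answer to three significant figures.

420 pm

M(MgO) = 40.31 g/mol; Z = 4 formula units per cell.
a³ = Z·M/(N_A·ρ) = 4 × 40.31 / (6.022 × 10²³ × 3.61) = 7.417 × 10^-23 cm³, so a = 4.202 × 10^-8 cm = 420 pm.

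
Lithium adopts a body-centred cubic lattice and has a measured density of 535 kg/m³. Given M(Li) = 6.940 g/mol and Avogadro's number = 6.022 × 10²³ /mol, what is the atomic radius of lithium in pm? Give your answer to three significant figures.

152 pm

For a BCC cell (Z = 2), a³ = Z·M/(N_A·ρ) = 2 × 6.940 / (6.022 × 10²³ × 0.5350) = 4.308 × 10^-23 cm³, so a = 3.506 × 10^-8 cm = 350.6 pm.
Atoms touch along the body diagonal, so √3·a = 4r, so r = 0.4330 × a = 152 pm.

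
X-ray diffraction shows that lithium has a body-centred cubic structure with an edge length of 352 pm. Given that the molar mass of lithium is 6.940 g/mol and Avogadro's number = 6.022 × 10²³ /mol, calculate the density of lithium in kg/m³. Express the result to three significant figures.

A BCC unit cell contains Z = 2 atoms.
Cell volume: a³ = (352 pm)³ = (3.520 × 10^-8 cm)³ = 4.361 × 10^-23 cm³.
ρ = Z·M/(N_A·a³) = 2 × 6.940 / (6.022 × 10²³ × 4.361 × 10^-23) = 0.5285 g/cm³ = 528 kg/m³.

528 kg/m³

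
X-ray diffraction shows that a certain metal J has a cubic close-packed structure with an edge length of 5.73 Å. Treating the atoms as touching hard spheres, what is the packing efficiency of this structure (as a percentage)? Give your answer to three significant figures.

In an FCC lattice atoms touch along the face diagonal, so √2·a = 4r, so r = 0.3536a = 2.026 Å.
Packing fraction = Z·(4/3)πr³ / a³ = 4 × (4/3)π × (2.026)³ / (5.73)³ = 0.7405 = 74.0%.

74.0%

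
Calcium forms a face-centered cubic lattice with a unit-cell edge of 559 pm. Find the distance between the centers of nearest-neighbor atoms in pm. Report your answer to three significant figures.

395 pm

In an FCC structure, atoms touch along the face diagonal, so √2·a = 4r; the nearest-neighbor distance equals 2r = 0.7071·a.
d = 0.7071 × 559 = 395 pm.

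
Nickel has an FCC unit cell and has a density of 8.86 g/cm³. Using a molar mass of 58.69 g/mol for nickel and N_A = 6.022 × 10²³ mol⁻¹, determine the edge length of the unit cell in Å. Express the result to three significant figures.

3.53 Å

With Z = 4 atoms per FCC cell, a³ = Z·M/(N_A·ρ) = 4 × 58.69 / (6.022 × 10²³ × 8.860 g/cm³) = 4.400 × 10^-23 cm³.
a = (4.400 × 10^-23)^(1/3) = 3.530 × 10^-8 cm = 3.53 Å.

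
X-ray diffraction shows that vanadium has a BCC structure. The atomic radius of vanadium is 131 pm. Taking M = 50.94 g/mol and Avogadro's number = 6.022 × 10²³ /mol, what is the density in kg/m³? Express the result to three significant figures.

In a BCC lattice, atoms touch along the body diagonal, so √3·a = 4r, giving a = 302.5 pm = 3.025 × 10^-8 cm.
With Z = 2, ρ = Z·M/(N_A·a³) = 2 × 50.94 / (6.022 × 10²³ × 2.769 × 10^-23) = 6.110 g/cm³ = 6110 kg/m³.

6110 kg/m³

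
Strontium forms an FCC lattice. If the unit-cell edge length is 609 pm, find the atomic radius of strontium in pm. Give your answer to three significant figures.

In an FCC lattice, atoms touch along the face diagonal, so √2·a = 4r.
r = √2·a/4 = 1.4142 × 609 / 4 = 215 pm.

215 pm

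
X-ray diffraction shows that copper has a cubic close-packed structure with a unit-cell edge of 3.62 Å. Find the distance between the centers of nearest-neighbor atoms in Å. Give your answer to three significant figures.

2.56 Å

In an FCC structure, atoms touch along the face diagonal, so √2·a = 4r; the nearest-neighbor distance equals 2r = 0.7071·a.
d = 0.7071 × 3.62 = 2.56 Å.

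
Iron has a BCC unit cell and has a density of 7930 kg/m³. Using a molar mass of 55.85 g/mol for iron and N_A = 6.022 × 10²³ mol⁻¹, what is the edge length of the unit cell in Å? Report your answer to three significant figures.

2.86 Å

With Z = 2 atoms per BCC cell, a³ = Z·M/(N_A·ρ) = 2 × 55.85 / (6.022 × 10²³ × 7.930 g/cm³) = 2.339 × 10^-23 cm³.
a = (2.339 × 10^-23)^(1/3) = 2.860 × 10^-8 cm = 2.86 Å.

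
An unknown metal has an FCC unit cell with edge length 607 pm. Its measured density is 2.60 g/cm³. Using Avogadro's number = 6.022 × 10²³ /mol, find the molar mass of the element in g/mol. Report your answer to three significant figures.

An FCC cell has Z = 4 atoms; a = 6.070 × 10^-8 cm.
M = ρ·N_A·a³/Z = 2.60 × 6.022 × 10²³ × 2.236 × 10^-22 / 4 = 87.5 g/mol.

87.5 g/mol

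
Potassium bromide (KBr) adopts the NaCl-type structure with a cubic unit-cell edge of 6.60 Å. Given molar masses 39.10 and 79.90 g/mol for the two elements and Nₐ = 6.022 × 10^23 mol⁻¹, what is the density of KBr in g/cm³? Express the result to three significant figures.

The NaCl-type structure contains Z = 4 formula units per cell; M(KBr) = 39.10 + 79.90 = 119.0 g/mol.
a³ = (6.600 × 10^-8 cm)³ = 2.875 × 10^-22 cm³.
ρ = 4 × 119.0 / (6.022 × 10²³ × 2.875 × 10^-22) = 2.749 g/cm³.

2.75 g/cm³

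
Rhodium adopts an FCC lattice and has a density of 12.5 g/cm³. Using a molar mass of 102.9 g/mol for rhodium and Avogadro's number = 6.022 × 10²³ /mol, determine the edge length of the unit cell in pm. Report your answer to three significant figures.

With Z = 4 atoms per FCC cell, a³ = Z·M/(N_A·ρ) = 4 × 102.9 / (6.022 × 10²³ × 12.50 g/cm³) = 5.468 × 10^-23 cm³.
a = (5.468 × 10^-23)^(1/3) = 3.796 × 10^-8 cm = 380 pm.

380 pm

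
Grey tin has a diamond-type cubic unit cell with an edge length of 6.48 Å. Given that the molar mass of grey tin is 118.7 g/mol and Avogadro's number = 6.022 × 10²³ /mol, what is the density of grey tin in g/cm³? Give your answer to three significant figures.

A diamond cubic unit cell contains Z = 8 atoms.
Cell volume: a³ = (6.48 Å)³ = (6.480 × 10^-8 cm)³ = 2.721 × 10^-22 cm³.
ρ = Z·M/(N_A·a³) = 8 × 118.7 / (6.022 × 10²³ × 2.721 × 10^-22) = 5.795 g/cm³.

5.80 g/cm³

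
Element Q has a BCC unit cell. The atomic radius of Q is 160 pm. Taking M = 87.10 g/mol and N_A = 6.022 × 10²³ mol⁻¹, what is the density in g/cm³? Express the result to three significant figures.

In a BCC lattice, atoms touch along the body diagonal, so √3·a = 4r, giving a = 369.5 pm = 3.695 × 10^-8 cm.
With Z = 2, ρ = Z·M/(N_A·a³) = 2 × 87.10 / (6.022 × 10²³ × 5.045 × 10^-23) = 5.734 g/cm³.

5.73 g/cm³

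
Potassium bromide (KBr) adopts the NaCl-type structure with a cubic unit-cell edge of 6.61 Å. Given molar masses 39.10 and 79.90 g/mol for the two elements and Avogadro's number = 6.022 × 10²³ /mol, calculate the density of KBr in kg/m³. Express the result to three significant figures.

The NaCl-type structure contains Z = 4 formula units per cell; M(KBr) = 39.10 + 79.90 = 119.0 g/mol.
a³ = (6.610 × 10^-8 cm)³ = 2.888 × 10^-22 cm³.
ρ = 4 × 119.0 / (6.022 × 10²³ × 2.888 × 10^-22) = 2.737 g/cm³ = 2740 kg/m³.

2740 kg/m³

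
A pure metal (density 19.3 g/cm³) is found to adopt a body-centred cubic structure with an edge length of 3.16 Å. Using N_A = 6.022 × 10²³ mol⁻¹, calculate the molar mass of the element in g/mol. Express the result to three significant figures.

183 g/mol

A BCC cell has Z = 2 atoms; a = 3.160 × 10^-8 cm.
M = ρ·N_A·a³/Z = 19.3 × 6.022 × 10²³ × 3.155 × 10^-23 / 2 = 183 g/mol.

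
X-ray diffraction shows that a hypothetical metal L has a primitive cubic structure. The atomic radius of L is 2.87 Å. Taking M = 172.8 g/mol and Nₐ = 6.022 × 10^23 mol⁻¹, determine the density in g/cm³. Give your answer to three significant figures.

In a simple cubic lattice, atoms touch along the cell edge, so a = 2r, giving a = 5.740 Å = 5.740 × 10^-8 cm.
With Z = 1, ρ = Z·M/(N_A·a³) = 1 × 172.8 / (6.022 × 10²³ × 1.891 × 10^-22) = 1.517 g/cm³.

1.52 g/cm³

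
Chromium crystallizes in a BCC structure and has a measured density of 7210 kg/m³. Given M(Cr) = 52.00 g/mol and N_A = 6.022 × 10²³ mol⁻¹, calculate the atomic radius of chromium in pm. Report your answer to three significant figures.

For a BCC cell (Z = 2), a³ = Z·M/(N_A·ρ) = 2 × 52.00 / (6.022 × 10²³ × 7.210) = 2.395 × 10^-23 cm³, so a = 2.883 × 10^-8 cm = 288.3 pm.
Atoms touch along the body diagonal, so √3·a = 4r, so r = 0.4330 × a = 125 pm.

125 pm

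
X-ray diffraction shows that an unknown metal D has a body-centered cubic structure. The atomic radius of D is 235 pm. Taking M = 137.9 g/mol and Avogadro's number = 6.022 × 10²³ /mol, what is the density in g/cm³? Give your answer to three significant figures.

2.87 g/cm³

In a BCC lattice, atoms touch along the body diagonal, so √3·a = 4r, giving a = 542.7 pm = 5.427 × 10^-8 cm.
With Z = 2, ρ = Z·M/(N_A·a³) = 2 × 137.9 / (6.022 × 10²³ × 1.598 × 10^-22) = 2.865 g/cm³.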